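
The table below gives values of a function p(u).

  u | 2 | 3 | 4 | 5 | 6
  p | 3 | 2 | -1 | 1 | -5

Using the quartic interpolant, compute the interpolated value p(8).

L_0(8) = (5)·(4)·(3)·(2)/[(-1)·(-2)·(-3)·(-4)] = 5
L_1(8) = (6)·(4)·(3)·(2)/[(1)·(-1)·(-2)·(-3)] = -24
L_2(8) = (6)·(5)·(3)·(2)/[(2)·(1)·(-1)·(-2)] = 45
L_3(8) = (6)·(5)·(4)·(2)/[(3)·(2)·(1)·(-1)] = -40
L_4(8) = (6)·(5)·(4)·(3)/[(4)·(3)·(2)·(1)] = 15
Sum: 3·(5) + 2·(-24) + (-1)·(45) + 1·(-40) + (-5)·(15) = -193

-193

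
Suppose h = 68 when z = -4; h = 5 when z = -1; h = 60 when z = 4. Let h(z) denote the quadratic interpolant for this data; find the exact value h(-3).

39

Evaluate each Lagrange basis at z = -3:
L_0(-3) = (-2)·(-7)/[(-3)·(-8)] = 7/12
L_1(-3) = (1)·(-7)/[(3)·(-5)] = 7/15
L_2(-3) = (1)·(-2)/[(8)·(5)] = -1/20
Sum: 68·(7/12) + 5·(7/15) + 60·(-1/20) = 39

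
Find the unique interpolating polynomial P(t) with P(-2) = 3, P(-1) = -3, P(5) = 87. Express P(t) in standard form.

P(t) = 3t^2 + 3t - 3

Build the Lagrange basis polynomials:
L_0(t) = (t + 1)(t - 5) / [7] = (1/7)t^2 - (4/7)t - 5/7
L_1(t) = (t + 2)(t - 5) / [-6] = -(1/6)t^2 + (1/2)t + 5/3
L_2(t) = (t + 2)(t + 1) / [42] = (1/42)t^2 + (1/14)t + 1/21
P(t) = 3·L_0 + (-3)·L_1 + 87·L_2
  3·L_0(t) = (3/7)t^2 - (12/7)t - 15/7
  (-3)·L_1(t) = (1/2)t^2 - (3/2)t - 5
  87·L_2(t) = (29/14)t^2 + (87/14)t + 29/7
Adding term by term: 3t^2 + 3t - 3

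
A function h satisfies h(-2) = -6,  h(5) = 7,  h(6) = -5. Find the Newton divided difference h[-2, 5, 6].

-97/56

h[-2,5] = (7 - (-6)) / (5 - (-2)) = 13/7
h[5,6] = (-5 - 7) / (6 - 5) = -12
h[-2,5,6] = (-12 - 13/7) / (6 - (-2)) = -97/56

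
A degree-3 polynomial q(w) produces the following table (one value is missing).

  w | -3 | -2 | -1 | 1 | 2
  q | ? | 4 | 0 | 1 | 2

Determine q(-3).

The 4 known values determine q uniquely (degree ≤ 3).
L_0(-3) = (-2)·(-4)·(-5)/[(-1)·(-3)·(-4)] = 10/3
L_1(-3) = (-1)·(-4)·(-5)/[(1)·(-2)·(-3)] = -10/3
L_2(-3) = (-1)·(-2)·(-5)/[(3)·(2)·(-1)] = 5/3
L_3(-3) = (-1)·(-2)·(-4)/[(4)·(3)·(1)] = -2/3
Sum: 4·(10/3) + 0 + 1·(5/3) + 2·(-2/3) = 41/3

41/3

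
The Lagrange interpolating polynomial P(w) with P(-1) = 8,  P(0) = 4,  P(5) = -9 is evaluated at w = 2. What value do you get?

-13/5

L_0(2) = (2)·(-3)/[(-1)·(-6)] = -1
L_1(2) = (3)·(-3)/[(1)·(-5)] = 9/5
L_2(2) = (3)·(2)/[(6)·(5)] = 1/5
Sum: 8·(-1) + 4·(9/5) + (-9)·(1/5) = -13/5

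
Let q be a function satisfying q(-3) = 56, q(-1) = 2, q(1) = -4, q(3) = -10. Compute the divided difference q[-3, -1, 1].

q[-3,-1] = (2 - 56) / (-1 - (-3)) = -27
q[-1,1] = (-4 - 2) / (1 - (-1)) = -3
q[-3,-1,1] = (-3 - (-27)) / (1 - (-3)) = 6

6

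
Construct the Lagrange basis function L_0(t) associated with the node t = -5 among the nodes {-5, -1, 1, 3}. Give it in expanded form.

L_0(t) = (t + 1)(t - 1)(t - 3) / [(-4)·(-6)·(-8)]
       = (t^3 - 3t^2 - t + 3) / (-192)

L_0(t) = -(1/192)t^3 + (1/64)t^2 + (1/192)t - 1/64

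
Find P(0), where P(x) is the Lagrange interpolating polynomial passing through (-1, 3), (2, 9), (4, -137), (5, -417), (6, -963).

3

L_0(0) = (-2)·(-4)·(-5)·(-6)/[(-3)·(-5)·(-6)·(-7)] = 8/21
L_1(0) = (1)·(-4)·(-5)·(-6)/[(3)·(-2)·(-3)·(-4)] = 5/3
L_2(0) = (1)·(-2)·(-5)·(-6)/[(5)·(2)·(-1)·(-2)] = -3
L_3(0) = (1)·(-2)·(-4)·(-6)/[(6)·(3)·(1)·(-1)] = 8/3
L_4(0) = (1)·(-2)·(-4)·(-5)/[(7)·(4)·(2)·(1)] = -5/7
Sum: 3·(8/21) + 9·(5/3) + (-137)·(-3) + (-417)·(8/3) + (-963)·(-5/7) = 3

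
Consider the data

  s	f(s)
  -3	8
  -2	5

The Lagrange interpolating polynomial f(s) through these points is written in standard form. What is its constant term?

-1

L_0(s) = (s + 2) / [-1] = -s - 2
L_1(s) = (s + 3) / [1] = s + 3
f(s) = 8·L_0 + 5·L_1
Only the constant term is needed; take it from each L_i and combine:
8·(-2) + 5·(3) = -1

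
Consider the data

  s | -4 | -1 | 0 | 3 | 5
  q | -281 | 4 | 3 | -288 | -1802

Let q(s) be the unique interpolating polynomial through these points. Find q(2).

-71

Evaluate each Lagrange basis at s = 2:
L_0(2) = (3)·(2)·(-1)·(-3)/[(-3)·(-4)·(-7)·(-9)] = 1/42
L_1(2) = (6)·(2)·(-1)·(-3)/[(3)·(-1)·(-4)·(-6)] = -1/2
L_2(2) = (6)·(3)·(-1)·(-3)/[(4)·(1)·(-3)·(-5)] = 9/10
L_3(2) = (6)·(3)·(2)·(-3)/[(7)·(4)·(3)·(-2)] = 9/14
L_4(2) = (6)·(3)·(2)·(-1)/[(9)·(6)·(5)·(2)] = -1/15
Sum: (-281)·(1/42) + 4·(-1/2) + 3·(9/10) + (-288)·(9/14) + (-1802)·(-1/15) = -71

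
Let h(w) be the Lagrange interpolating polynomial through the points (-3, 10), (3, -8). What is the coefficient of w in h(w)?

-3

The leading coefficient equals the top divided difference h[-3,3].
h[-3,3] = (-8 - 10) / (3 - (-3)) = -3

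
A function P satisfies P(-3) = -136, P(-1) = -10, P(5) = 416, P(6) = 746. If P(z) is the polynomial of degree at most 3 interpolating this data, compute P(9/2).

1181/4

Using Newton's divided-difference form:
P[-3,-1] = (-10 - (-136)) / (-1 - (-3)) = 63
P[-1,5] = (416 - (-10)) / (5 - (-1)) = 71
P[5,6] = (746 - 416) / (6 - 5) = 330
P[-3,-1,5] = (71 - 63) / (5 - (-3)) = 1
P[-1,5,6] = (330 - 71) / (6 - (-1)) = 37
P[-3,-1,5,6] = (37 - 1) / (6 - (-3)) = 4
P(9/2) = -136 + 63·(15/2) + 1·(15/2)·(11/2) + 4·(15/2)·(11/2)·(-1/2) = 1181/4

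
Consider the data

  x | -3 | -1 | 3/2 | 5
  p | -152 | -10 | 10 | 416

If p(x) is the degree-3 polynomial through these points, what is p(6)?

739

L_0(6) = (7)·(9/2)·(1)/[(-2)·(-9/2)·(-8)] = -7/16
L_1(6) = (9)·(9/2)·(1)/[(2)·(-5/2)·(-6)] = 27/20
L_2(6) = (9)·(7)·(1)/[(9/2)·(5/2)·(-7/2)] = -8/5
L_3(6) = (9)·(7)·(9/2)/[(8)·(6)·(7/2)] = 27/16
Sum: (-152)·(-7/16) + (-10)·(27/20) + 10·(-8/5) + 416·(27/16) = 739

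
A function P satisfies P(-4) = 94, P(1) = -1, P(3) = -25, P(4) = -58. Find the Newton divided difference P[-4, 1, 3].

P[-4,1] = (-1 - 94) / (1 - (-4)) = -19
P[1,3] = (-25 - (-1)) / (3 - 1) = -12
P[-4,1,3] = (-12 - (-19)) / (3 - (-4)) = 1

1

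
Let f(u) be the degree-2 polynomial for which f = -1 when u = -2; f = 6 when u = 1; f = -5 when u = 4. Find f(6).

-67/3

Evaluate each Lagrange basis at u = 6:
L_0(6) = (5)·(2)/[(-3)·(-6)] = 5/9
L_1(6) = (8)·(2)/[(3)·(-3)] = -16/9
L_2(6) = (8)·(5)/[(6)·(3)] = 20/9
Sum: (-1)·(5/9) + 6·(-16/9) + (-5)·(20/9) = -67/3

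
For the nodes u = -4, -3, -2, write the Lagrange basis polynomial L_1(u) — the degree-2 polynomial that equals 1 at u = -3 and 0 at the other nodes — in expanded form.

L_1(u) = (u + 4)(u + 2) / [(1)·(-1)]
       = (u^2 + 6u + 8) / (-1)

L_1(u) = -u^2 - 6u - 8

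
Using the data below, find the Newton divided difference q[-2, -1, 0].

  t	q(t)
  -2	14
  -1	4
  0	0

3

q[-2,-1] = (4 - 14) / (-1 - (-2)) = -10
q[-1,0] = (0 - 4) / (0 - (-1)) = -4
q[-2,-1,0] = (-4 - (-10)) / (0 - (-2)) = 3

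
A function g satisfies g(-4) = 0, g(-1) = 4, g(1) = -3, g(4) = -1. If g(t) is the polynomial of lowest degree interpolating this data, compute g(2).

Using Newton's divided-difference form:
g[-4,-1] = (4 - 0) / (-1 - (-4)) = 4/3
g[-1,1] = (-3 - 4) / (1 - (-1)) = -7/2
g[1,4] = (-1 - (-3)) / (4 - 1) = 2/3
g[-4,-1,1] = (-7/2 - 4/3) / (1 - (-4)) = -29/30
g[-1,1,4] = (2/3 - (-7/2)) / (4 - (-1)) = 5/6
g[-4,-1,1,4] = (5/6 - (-29/30)) / (4 - (-4)) = 9/40
g(2) = 0 + (4/3)·(6) + (-29/30)·(6)·(3) + (9/40)·(6)·(3)·(1) = -107/20

-107/20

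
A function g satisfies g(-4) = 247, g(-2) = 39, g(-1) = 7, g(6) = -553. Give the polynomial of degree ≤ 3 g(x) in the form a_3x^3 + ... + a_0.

g(x) = -3x^3 + 3x^2 - 2x - 1

Newton's divided differences:
g[-4,-2] = (39 - 247) / (-2 - (-4)) = -104
g[-2,-1] = (7 - 39) / (-1 - (-2)) = -32
g[-1,6] = (-553 - 7) / (6 - (-1)) = -80
g[-4,-2,-1] = (-32 - (-104)) / (-1 - (-4)) = 24
g[-2,-1,6] = (-80 - (-32)) / (6 - (-2)) = -6
g[-4,-2,-1,6] = (-6 - 24) / (6 - (-4)) = -3
g(x) = 247 + (-104)·(x + 4) + 24·(x + 4)(x + 2) + (-3)·(x + 4)(x + 2)(x + 1)
Expanding: g(x) = -3x^3 + 3x^2 - 2x - 1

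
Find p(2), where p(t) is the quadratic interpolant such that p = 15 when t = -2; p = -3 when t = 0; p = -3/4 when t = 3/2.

3

Evaluate each Lagrange basis at t = 2:
L_0(2) = (2)·(1/2)/[(-2)·(-7/2)] = 1/7
L_1(2) = (4)·(1/2)/[(2)·(-3/2)] = -2/3
L_2(2) = (4)·(2)/[(7/2)·(3/2)] = 32/21
Sum: 15·(1/7) + (-3)·(-2/3) + (-3/4)·(32/21) = 3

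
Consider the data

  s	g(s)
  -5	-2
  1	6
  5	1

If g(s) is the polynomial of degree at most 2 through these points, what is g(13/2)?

-481/160

L_0(13/2) = (11/2)·(3/2)/[(-6)·(-10)] = 11/80
L_1(13/2) = (23/2)·(3/2)/[(6)·(-4)] = -23/32
L_2(13/2) = (23/2)·(11/2)/[(10)·(4)] = 253/160
Sum: (-2)·(11/80) + 6·(-23/32) + 1·(253/160) = -481/160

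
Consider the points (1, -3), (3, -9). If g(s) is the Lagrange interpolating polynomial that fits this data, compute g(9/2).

-27/2

Evaluate each Lagrange basis at s = 9/2:
L_0(9/2) = (3/2)/[(-2)] = -3/4
L_1(9/2) = (7/2)/[(2)] = 7/4
Sum: (-3)·(-3/4) + (-9)·(7/4) = -27/2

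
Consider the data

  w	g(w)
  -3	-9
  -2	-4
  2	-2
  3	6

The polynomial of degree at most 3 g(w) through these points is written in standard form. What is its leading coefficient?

The leading coefficient equals the top divided difference g[-3,-2,2,3].
g[-3,-2] = (-4 - (-9)) / (-2 - (-3)) = 5
g[-2,2] = (-2 - (-4)) / (2 - (-2)) = 1/2
g[2,3] = (6 - (-2)) / (3 - 2) = 8
g[-3,-2,2] = (1/2 - 5) / (2 - (-3)) = -9/10
g[-2,2,3] = (8 - 1/2) / (3 - (-2)) = 3/2
g[-3,-2,2,3] = (3/2 - (-9/10)) / (3 - (-3)) = 2/5

2/5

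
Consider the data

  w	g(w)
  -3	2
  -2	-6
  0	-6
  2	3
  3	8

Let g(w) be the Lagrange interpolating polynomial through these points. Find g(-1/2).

L_0(-1/2) = (3/2)·(-1/2)·(-5/2)·(-7/2)/[(-1)·(-3)·(-5)·(-6)] = -7/96
L_1(-1/2) = (5/2)·(-1/2)·(-5/2)·(-7/2)/[(1)·(-2)·(-4)·(-5)] = 35/128
L_2(-1/2) = (5/2)·(3/2)·(-5/2)·(-7/2)/[(3)·(2)·(-2)·(-3)] = 175/192
L_3(-1/2) = (5/2)·(3/2)·(-1/2)·(-7/2)/[(5)·(4)·(2)·(-1)] = -21/128
L_4(-1/2) = (5/2)·(3/2)·(-1/2)·(-5/2)/[(6)·(5)·(3)·(1)] = 5/96
Sum: 2·(-7/96) + (-6)·(35/128) + (-6)·(175/192) + 3·(-21/128) + 8·(5/96) = -2815/384

-2815/384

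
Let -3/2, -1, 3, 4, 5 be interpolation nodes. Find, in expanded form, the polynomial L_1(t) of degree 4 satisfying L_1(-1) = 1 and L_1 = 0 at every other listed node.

L_1(t) = -(1/60)t^4 + (7/40)t^3 - (29/60)t^2 - (7/40)t + 3/2

L_1(t) = (t + 3/2)(t - 3)(t - 4)(t - 5) / [(1/2)·(-4)·(-5)·(-6)]
       = (t^4 - (21/2)t^3 + 29t^2 + (21/2)t - 90) / (-60)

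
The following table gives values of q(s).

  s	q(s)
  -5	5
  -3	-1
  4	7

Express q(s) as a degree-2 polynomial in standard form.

Newton's divided differences:
q[-5,-3] = (-1 - 5) / (-3 - (-5)) = -3
q[-3,4] = (7 - (-1)) / (4 - (-3)) = 8/7
q[-5,-3,4] = (8/7 - (-3)) / (4 - (-5)) = 29/63
q(s) = 5 + (-3)·(s + 5) + (29/63)·(s + 5)(s + 3)
Expanding: q(s) = (29/63)s^2 + (43/63)s - 65/21

q(s) = (29/63)s^2 + (43/63)s - 65/21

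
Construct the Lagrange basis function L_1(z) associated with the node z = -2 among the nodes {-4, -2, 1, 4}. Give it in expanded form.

L_1(z) = (1/36)z^3 - (1/36)z^2 - (4/9)z + 4/9

L_1(z) = (z + 4)(z - 1)(z - 4) / [(2)·(-3)·(-6)]
       = (z^3 - z^2 - 16z + 16) / (36)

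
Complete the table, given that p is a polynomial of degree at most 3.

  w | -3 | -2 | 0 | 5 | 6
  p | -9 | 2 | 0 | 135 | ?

The 4 known values determine p uniquely (degree ≤ 3).
L_0(6) = (8)·(6)·(1)/[(-1)·(-3)·(-8)] = -2
L_1(6) = (9)·(6)·(1)/[(1)·(-2)·(-7)] = 27/7
L_2(6) = (9)·(8)·(1)/[(3)·(2)·(-5)] = -12/5
L_3(6) = (9)·(8)·(6)/[(8)·(7)·(5)] = 54/35
Sum: (-9)·(-2) + 2·(27/7) + 0 + 135·(54/35) = 234

234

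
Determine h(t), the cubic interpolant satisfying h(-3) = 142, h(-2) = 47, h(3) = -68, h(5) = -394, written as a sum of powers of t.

Build the Lagrange basis polynomials:
L_0(t) = (t + 2)(t - 3)(t - 5) / [-48] = -(1/48)t^3 + (1/8)t^2 + (1/48)t - 5/8
L_1(t) = (t + 3)(t - 3)(t - 5) / [35] = (1/35)t^3 - (1/7)t^2 - (9/35)t + 9/7
L_2(t) = (t + 3)(t + 2)(t - 5) / [-60] = -(1/60)t^3 + (19/60)t + 1/2
L_3(t) = (t + 3)(t + 2)(t - 3) / [112] = (1/112)t^3 + (1/56)t^2 - (9/112)t - 9/56
h(t) = 142·L_0 + 47·L_1 + (-68)·L_2 + (-394)·L_3
  142·L_0(t) = -(71/24)t^3 + (71/4)t^2 + (71/24)t - 355/4
  47·L_1(t) = (47/35)t^3 - (47/7)t^2 - (423/35)t + 423/7
  (-68)·L_2(t) = (17/15)t^3 - (323/15)t - 34
  (-394)·L_3(t) = -(197/56)t^3 - (197/28)t^2 + (1773/56)t + 1773/28
Adding term by term: -4t^3 + 4t^2 + t + 1

h(t) = -4t^3 + 4t^2 + t + 1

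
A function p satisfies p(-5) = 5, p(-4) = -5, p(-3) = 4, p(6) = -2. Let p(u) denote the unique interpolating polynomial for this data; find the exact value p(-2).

1446/55

Using Newton's divided-difference form:
p[-5,-4] = (-5 - 5) / (-4 - (-5)) = -10
p[-4,-3] = (4 - (-5)) / (-3 - (-4)) = 9
p[-3,6] = (-2 - 4) / (6 - (-3)) = -2/3
p[-5,-4,-3] = (9 - (-10)) / (-3 - (-5)) = 19/2
p[-4,-3,6] = (-2/3 - 9) / (6 - (-4)) = -29/30
p[-5,-4,-3,6] = (-29/30 - 19/2) / (6 - (-5)) = -157/165
p(-2) = 5 + (-10)·(3) + (19/2)·(3)·(2) + (-157/165)·(3)·(2)·(1) = 1446/55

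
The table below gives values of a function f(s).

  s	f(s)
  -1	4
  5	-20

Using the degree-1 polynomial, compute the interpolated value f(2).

Evaluate each Lagrange basis at s = 2:
L_0(2) = (-3)/[(-6)] = 1/2
L_1(2) = (3)/[(6)] = 1/2
Sum: 4·(1/2) + (-20)·(1/2) = -8

-8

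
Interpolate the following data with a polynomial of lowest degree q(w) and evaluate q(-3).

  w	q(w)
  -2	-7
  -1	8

-22

L_0(-3) = (-2)/[(-1)] = 2
L_1(-3) = (-1)/[(1)] = -1
Sum: (-7)·(2) + 8·(-1) = -22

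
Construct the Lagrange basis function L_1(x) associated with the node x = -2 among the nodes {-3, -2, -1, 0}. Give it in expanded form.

L_1(x) = (1/2)x^3 + 2x^2 + (3/2)x

L_1(x) = (x + 3)(x + 1)x / [(1)·(-1)·(-2)]
       = (x^3 + 4x^2 + 3x) / (2)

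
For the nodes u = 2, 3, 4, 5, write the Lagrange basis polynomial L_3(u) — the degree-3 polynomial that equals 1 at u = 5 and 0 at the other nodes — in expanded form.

L_3(u) = (1/6)u^3 - (3/2)u^2 + (13/3)u - 4

L_3(u) = (u - 2)(u - 3)(u - 4) / [(3)·(2)·(1)]
       = (u^3 - 9u^2 + 26u - 24) / (6)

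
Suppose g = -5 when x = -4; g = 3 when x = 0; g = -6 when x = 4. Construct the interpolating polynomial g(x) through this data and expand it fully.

Newton's divided differences:
g[-4,0] = (3 - (-5)) / (0 - (-4)) = 2
g[0,4] = (-6 - 3) / (4 - 0) = -9/4
g[-4,0,4] = (-9/4 - 2) / (4 - (-4)) = -17/32
g(x) = -5 + 2·(x + 4) + (-17/32)·(x + 4)x
Expanding: g(x) = -(17/32)x^2 - (1/8)x + 3

g(x) = -(17/32)x^2 - (1/8)x + 3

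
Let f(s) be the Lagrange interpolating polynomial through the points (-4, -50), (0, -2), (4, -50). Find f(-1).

-5

Evaluate each Lagrange basis at s = -1:
L_0(-1) = (-1)·(-5)/[(-4)·(-8)] = 5/32
L_1(-1) = (3)·(-5)/[(4)·(-4)] = 15/16
L_2(-1) = (3)·(-1)/[(8)·(4)] = -3/32
Sum: (-50)·(5/32) + (-2)·(15/16) + (-50)·(-3/32) = -5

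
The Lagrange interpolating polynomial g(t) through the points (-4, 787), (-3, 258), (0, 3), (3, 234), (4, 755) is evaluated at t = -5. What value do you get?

1898

L_0(-5) = (-2)·(-5)·(-8)·(-9)/[(-1)·(-4)·(-7)·(-8)] = 45/14
L_1(-5) = (-1)·(-5)·(-8)·(-9)/[(1)·(-3)·(-6)·(-7)] = -20/7
L_2(-5) = (-1)·(-2)·(-8)·(-9)/[(4)·(3)·(-3)·(-4)] = 1
L_3(-5) = (-1)·(-2)·(-5)·(-9)/[(7)·(6)·(3)·(-1)] = -5/7
L_4(-5) = (-1)·(-2)·(-5)·(-8)/[(8)·(7)·(4)·(1)] = 5/14
Sum: 787·(45/14) + 258·(-20/7) + 3·(1) + 234·(-5/7) + 755·(5/14) = 1898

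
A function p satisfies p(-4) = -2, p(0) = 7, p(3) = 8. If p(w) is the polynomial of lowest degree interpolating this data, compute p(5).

Evaluate each Lagrange basis at w = 5:
L_0(5) = (5)·(2)/[(-4)·(-7)] = 5/14
L_1(5) = (9)·(2)/[(4)·(-3)] = -3/2
L_2(5) = (9)·(5)/[(7)·(3)] = 15/7
Sum: (-2)·(5/14) + 7·(-3/2) + 8·(15/7) = 83/14

83/14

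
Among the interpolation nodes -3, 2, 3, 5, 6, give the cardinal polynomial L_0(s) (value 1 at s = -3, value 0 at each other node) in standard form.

L_0(s) = (1/2160)s^4 - (1/135)s^3 + (91/2160)s^2 - (1/10)s + 1/12

L_0(s) = (s - 2)(s - 3)(s - 5)(s - 6) / [(-5)·(-6)·(-8)·(-9)]
       = (s^4 - 16s^3 + 91s^2 - 216s + 180) / (2160)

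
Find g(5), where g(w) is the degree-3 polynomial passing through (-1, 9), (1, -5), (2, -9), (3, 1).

99

Evaluate each Lagrange basis at w = 5:
L_0(5) = (4)·(3)·(2)/[(-2)·(-3)·(-4)] = -1
L_1(5) = (6)·(3)·(2)/[(2)·(-1)·(-2)] = 9
L_2(5) = (6)·(4)·(2)/[(3)·(1)·(-1)] = -16
L_3(5) = (6)·(4)·(3)/[(4)·(2)·(1)] = 9
Sum: 9·(-1) + (-5)·(9) + (-9)·(-16) + 1·(9) = 99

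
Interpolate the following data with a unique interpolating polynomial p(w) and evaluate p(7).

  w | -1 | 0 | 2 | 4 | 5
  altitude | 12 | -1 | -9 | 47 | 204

Using Newton's divided-difference form:
p[-1,0] = (-1 - 12) / (0 - (-1)) = -13
p[0,2] = (-9 - (-1)) / (2 - 0) = -4
p[2,4] = (47 - (-9)) / (4 - 2) = 28
p[4,5] = (204 - 47) / (5 - 4) = 157
p[-1,0,2] = (-4 - (-13)) / (2 - (-1)) = 3
p[0,2,4] = (28 - (-4)) / (4 - 0) = 8
p[2,4,5] = (157 - 28) / (5 - 2) = 43
p[-1,0,2,4] = (8 - 3) / (4 - (-1)) = 1
p[0,2,4,5] = (43 - 8) / (5 - 0) = 7
p[-1,0,2,4,5] = (7 - 1) / (5 - (-1)) = 1
p(7) = 12 + (-13)·(8) + 3·(8)·(7) + 1·(8)·(7)·(5) + 1·(8)·(7)·(5)·(3) = 1196

1196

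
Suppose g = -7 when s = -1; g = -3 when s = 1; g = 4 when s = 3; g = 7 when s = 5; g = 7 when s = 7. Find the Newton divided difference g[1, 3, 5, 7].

1/48

g[1,3] = (4 - (-3)) / (3 - 1) = 7/2
g[3,5] = (7 - 4) / (5 - 3) = 3/2
g[5,7] = (7 - 7) / (7 - 5) = 0
g[1,3,5] = (3/2 - 7/2) / (5 - 1) = -1/2
g[3,5,7] = (0 - 3/2) / (7 - 3) = -3/8
g[1,3,5,7] = (-3/8 - (-1/2)) / (7 - 1) = 1/48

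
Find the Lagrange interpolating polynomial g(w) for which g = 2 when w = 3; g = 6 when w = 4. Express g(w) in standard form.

L_0(w) = (w - 4) / [-1] = -w + 4
L_1(w) = (w - 3) / [1] = w - 3
g(w) = 2·L_0 + 6·L_1
  2·L_0(w) = -2w + 8
  6·L_1(w) = 6w - 18
Adding term by term: 4w - 10

g(w) = 4w - 10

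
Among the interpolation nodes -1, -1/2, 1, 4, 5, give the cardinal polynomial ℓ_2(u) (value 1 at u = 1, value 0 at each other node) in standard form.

ℓ_2(u) = (u + 1)(u + 1/2)(u - 4)(u - 5) / [(2)·(3/2)·(-3)·(-4)]
       = (u^4 - (15/2)u^3 + 7u^2 + (51/2)u + 10) / (36)

ℓ_2(u) = (1/36)u^4 - (5/24)u^3 + (7/36)u^2 + (17/24)u + 5/18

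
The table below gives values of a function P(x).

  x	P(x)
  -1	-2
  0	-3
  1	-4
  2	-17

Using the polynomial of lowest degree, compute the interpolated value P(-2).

Using Newton's divided-difference form:
P[-1,0] = (-3 - (-2)) / (0 - (-1)) = -1
P[0,1] = (-4 - (-3)) / (1 - 0) = -1
P[1,2] = (-17 - (-4)) / (2 - 1) = -13
P[-1,0,1] = (-1 - (-1)) / (1 - (-1)) = 0
P[0,1,2] = (-13 - (-1)) / (2 - 0) = -6
P[-1,0,1,2] = (-6 - 0) / (2 - (-1)) = -2
P(-2) = -2 + (-1)·(-1) + 0·(-1)·(-2) + (-2)·(-1)·(-2)·(-3) = 11

11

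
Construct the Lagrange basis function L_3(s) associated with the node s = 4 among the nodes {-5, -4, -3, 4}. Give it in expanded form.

L_3(s) = (1/504)s^3 + (1/42)s^2 + (47/504)s + 5/42

L_3(s) = (s + 5)(s + 4)(s + 3) / [(9)·(8)·(7)]
       = (s^3 + 12s^2 + 47s + 60) / (504)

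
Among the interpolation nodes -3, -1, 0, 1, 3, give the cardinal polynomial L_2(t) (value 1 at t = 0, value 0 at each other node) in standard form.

L_2(t) = (1/9)t^4 - (10/9)t^2 + 1

L_2(t) = (t + 3)(t + 1)(t - 1)(t - 3) / [(3)·(1)·(-1)·(-3)]
       = (t^4 - 10t^2 + 9) / (9)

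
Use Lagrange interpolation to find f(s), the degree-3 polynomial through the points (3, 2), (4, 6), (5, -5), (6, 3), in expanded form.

f(s) = (17/3)s^3 - (151/2)s^2 + (1937/6)s - 440

Build the Lagrange basis polynomials:
L_0(s) = (s - 4)(s - 5)(s - 6) / [-6] = -(1/6)s^3 + (5/2)s^2 - (37/3)s + 20
L_1(s) = (s - 3)(s - 5)(s - 6) / [2] = (1/2)s^3 - 7s^2 + (63/2)s - 45
L_2(s) = (s - 3)(s - 4)(s - 6) / [-2] = -(1/2)s^3 + (13/2)s^2 - 27s + 36
L_3(s) = (s - 3)(s - 4)(s - 5) / [6] = (1/6)s^3 - 2s^2 + (47/6)s - 10
f(s) = 2·L_0 + 6·L_1 + (-5)·L_2 + 3·L_3
  2·L_0(s) = -(1/3)s^3 + 5s^2 - (74/3)s + 40
  6·L_1(s) = 3s^3 - 42s^2 + 189s - 270
  (-5)·L_2(s) = (5/2)s^3 - (65/2)s^2 + 135s - 180
  3·L_3(s) = (1/2)s^3 - 6s^2 + (47/2)s - 30
Adding term by term: (17/3)s^3 - (151/2)s^2 + (1937/6)s - 440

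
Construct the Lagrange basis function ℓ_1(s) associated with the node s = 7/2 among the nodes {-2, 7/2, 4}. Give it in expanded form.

ℓ_1(s) = (s + 2)(s - 4) / [(11/2)·(-1/2)]
       = (s^2 - 2s - 8) / (-11/4)

ℓ_1(s) = -(4/11)s^2 + (8/11)s + 32/11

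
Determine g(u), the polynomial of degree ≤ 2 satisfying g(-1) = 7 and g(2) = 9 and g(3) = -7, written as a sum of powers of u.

Newton's divided differences:
g[-1,2] = (9 - 7) / (2 - (-1)) = 2/3
g[2,3] = (-7 - 9) / (3 - 2) = -16
g[-1,2,3] = (-16 - 2/3) / (3 - (-1)) = -25/6
g(u) = 7 + (2/3)·(u + 1) + (-25/6)·(u + 1)(u - 2)
Expanding: g(u) = -(25/6)u^2 + (29/6)u + 16

g(u) = -(25/6)u^2 + (29/6)u + 16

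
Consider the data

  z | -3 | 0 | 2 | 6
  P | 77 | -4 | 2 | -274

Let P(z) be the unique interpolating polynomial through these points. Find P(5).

-139

Evaluate each Lagrange basis at z = 5:
L_0(5) = (5)·(3)·(-1)/[(-3)·(-5)·(-9)] = 1/9
L_1(5) = (8)·(3)·(-1)/[(3)·(-2)·(-6)] = -2/3
L_2(5) = (8)·(5)·(-1)/[(5)·(2)·(-4)] = 1
L_3(5) = (8)·(5)·(3)/[(9)·(6)·(4)] = 5/9
Sum: 77·(1/9) + (-4)·(-2/3) + 2·(1) + (-274)·(5/9) = -139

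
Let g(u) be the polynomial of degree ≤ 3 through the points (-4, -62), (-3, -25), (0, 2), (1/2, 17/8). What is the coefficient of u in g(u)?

0

Build the Lagrange basis polynomials:
L_0(u) = (u + 3)u(u - 1/2) / [-18] = -(1/18)u^3 - (5/36)u^2 + (1/12)u
L_1(u) = (u + 4)u(u - 1/2) / [21/2] = (2/21)u^3 + (1/3)u^2 - (4/21)u
L_2(u) = (u + 4)(u + 3)(u - 1/2) / [-6] = -(1/6)u^3 - (13/12)u^2 - (17/12)u + 1
L_3(u) = (u + 4)(u + 3)u / [63/8] = (8/63)u^3 + (8/9)u^2 + (32/21)u
g(u) = (-62)·L_0 + (-25)·L_1 + 2·L_2 + (17/8)·L_3
Only the coefficient of u is needed; take it from each L_i and combine:
(-62)·(1/12) + (-25)·(-4/21) + 2·(-17/12) + (17/8)·(32/21) = 0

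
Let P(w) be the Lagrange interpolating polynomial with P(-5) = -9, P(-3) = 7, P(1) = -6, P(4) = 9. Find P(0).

-31/14

Evaluate each Lagrange basis at w = 0:
L_0(0) = (3)·(-1)·(-4)/[(-2)·(-6)·(-9)] = -1/9
L_1(0) = (5)·(-1)·(-4)/[(2)·(-4)·(-7)] = 5/14
L_2(0) = (5)·(3)·(-4)/[(6)·(4)·(-3)] = 5/6
L_3(0) = (5)·(3)·(-1)/[(9)·(7)·(3)] = -5/63
Sum: (-9)·(-1/9) + 7·(5/14) + (-6)·(5/6) + 9·(-5/63) = -31/14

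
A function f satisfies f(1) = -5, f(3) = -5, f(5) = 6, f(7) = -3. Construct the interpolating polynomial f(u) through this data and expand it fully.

f(u) = -(31/48)u^3 + (115/16)u^2 - (977/48)u + 141/16

Newton's divided differences:
f[1,3] = (-5 - (-5)) / (3 - 1) = 0
f[3,5] = (6 - (-5)) / (5 - 3) = 11/2
f[5,7] = (-3 - 6) / (7 - 5) = -9/2
f[1,3,5] = (11/2 - 0) / (5 - 1) = 11/8
f[3,5,7] = (-9/2 - 11/2) / (7 - 3) = -5/2
f[1,3,5,7] = (-5/2 - 11/8) / (7 - 1) = -31/48
f(u) = -5 + (11/8)·(u - 1)(u - 3) + (-31/48)·(u - 1)(u - 3)(u - 5)
Expanding: f(u) = -(31/48)u^3 + (115/16)u^2 - (977/48)u + 141/16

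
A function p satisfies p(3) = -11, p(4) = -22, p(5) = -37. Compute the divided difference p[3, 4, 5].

-2

p[3,4] = (-22 - (-11)) / (4 - 3) = -11
p[4,5] = (-37 - (-22)) / (5 - 4) = -15
p[3,4,5] = (-15 - (-11)) / (5 - 3) = -2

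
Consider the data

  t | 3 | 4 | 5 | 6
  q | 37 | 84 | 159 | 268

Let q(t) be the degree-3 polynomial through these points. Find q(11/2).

Using Newton's divided-difference form:
q[3,4] = (84 - 37) / (4 - 3) = 47
q[4,5] = (159 - 84) / (5 - 4) = 75
q[5,6] = (268 - 159) / (6 - 5) = 109
q[3,4,5] = (75 - 47) / (5 - 3) = 14
q[4,5,6] = (109 - 75) / (6 - 4) = 17
q[3,4,5,6] = (17 - 14) / (6 - 3) = 1
q(11/2) = 37 + 47·(5/2) + 14·(5/2)·(3/2) + 1·(5/2)·(3/2)·(1/2) = 1671/8

1671/8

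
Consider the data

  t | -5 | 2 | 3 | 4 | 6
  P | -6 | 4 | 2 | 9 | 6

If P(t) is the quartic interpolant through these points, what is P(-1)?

914/11

Using Newton's divided-difference form:
P[-5,2] = (4 - (-6)) / (2 - (-5)) = 10/7
P[2,3] = (2 - 4) / (3 - 2) = -2
P[3,4] = (9 - 2) / (4 - 3) = 7
P[4,6] = (6 - 9) / (6 - 4) = -3/2
P[-5,2,3] = (-2 - 10/7) / (3 - (-5)) = -3/7
P[2,3,4] = (7 - (-2)) / (4 - 2) = 9/2
P[3,4,6] = (-3/2 - 7) / (6 - 3) = -17/6
P[-5,2,3,4] = (9/2 - (-3/7)) / (4 - (-5)) = 23/42
P[2,3,4,6] = (-17/6 - 9/2) / (6 - 2) = -11/6
P[-5,2,3,4,6] = (-11/6 - 23/42) / (6 - (-5)) = -50/231
P(-1) = -6 + (10/7)·(4) + (-3/7)·(4)·(-3) + (23/42)·(4)·(-3)·(-4) + (-50/231)·(4)·(-3)·(-4)·(-5) = 914/11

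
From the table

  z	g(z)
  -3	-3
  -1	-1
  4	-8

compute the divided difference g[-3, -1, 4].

g[-3,-1] = (-1 - (-3)) / (-1 - (-3)) = 1
g[-1,4] = (-8 - (-1)) / (4 - (-1)) = -7/5
g[-3,-1,4] = (-7/5 - 1) / (4 - (-3)) = -12/35

-12/35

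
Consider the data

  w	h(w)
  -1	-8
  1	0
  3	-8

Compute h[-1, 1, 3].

-2

h[-1,1] = (0 - (-8)) / (1 - (-1)) = 4
h[1,3] = (-8 - 0) / (3 - 1) = -4
h[-1,1,3] = (-4 - 4) / (3 - (-1)) = -2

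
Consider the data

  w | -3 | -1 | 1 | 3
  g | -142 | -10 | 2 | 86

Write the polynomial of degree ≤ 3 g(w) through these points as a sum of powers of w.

Newton's divided differences:
g[-3,-1] = (-10 - (-142)) / (-1 - (-3)) = 66
g[-1,1] = (2 - (-10)) / (1 - (-1)) = 6
g[1,3] = (86 - 2) / (3 - 1) = 42
g[-3,-1,1] = (6 - 66) / (1 - (-3)) = -15
g[-1,1,3] = (42 - 6) / (3 - (-1)) = 9
g[-3,-1,1,3] = (9 - (-15)) / (3 - (-3)) = 4
g(w) = -142 + 66·(w + 3) + (-15)·(w + 3)(w + 1) + 4·(w + 3)(w + 1)(w - 1)
Expanding: g(w) = 4w^3 - 3w^2 + 2w - 1

g(w) = 4w^3 - 3w^2 + 2w - 1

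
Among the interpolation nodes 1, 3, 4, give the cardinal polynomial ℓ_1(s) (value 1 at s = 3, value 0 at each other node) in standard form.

ℓ_1(s) = -(1/2)s^2 + (5/2)s - 2

ℓ_1(s) = (s - 1)(s - 4) / [(2)·(-1)]
       = (s^2 - 5s + 4) / (-2)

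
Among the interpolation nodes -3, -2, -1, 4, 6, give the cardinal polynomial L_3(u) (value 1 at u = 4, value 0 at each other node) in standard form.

L_3(u) = (u + 3)(u + 2)(u + 1)(u - 6) / [(7)·(6)·(5)·(-2)]
       = (u^4 - 25u^2 - 60u - 36) / (-420)

L_3(u) = -(1/420)u^4 + (5/84)u^2 + (1/7)u + 3/35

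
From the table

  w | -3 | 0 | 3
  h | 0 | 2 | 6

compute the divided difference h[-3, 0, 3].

1/9

h[-3,0] = (2 - 0) / (0 - (-3)) = 2/3
h[0,3] = (6 - 2) / (3 - 0) = 4/3
h[-3,0,3] = (4/3 - 2/3) / (3 - (-3)) = 1/9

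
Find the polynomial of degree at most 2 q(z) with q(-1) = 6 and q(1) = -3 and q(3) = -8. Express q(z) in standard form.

q(z) = (1/2)z^2 - (9/2)z + 1

Build the Lagrange basis polynomials:
L_0(z) = (z - 1)(z - 3) / [8] = (1/8)z^2 - (1/2)z + 3/8
L_1(z) = (z + 1)(z - 3) / [-4] = -(1/4)z^2 + (1/2)z + 3/4
L_2(z) = (z + 1)(z - 1) / [8] = (1/8)z^2 - 1/8
q(z) = 6·L_0 + (-3)·L_1 + (-8)·L_2
  6·L_0(z) = (3/4)z^2 - 3z + 9/4
  (-3)·L_1(z) = (3/4)z^2 - (3/2)z - 9/4
  (-8)·L_2(z) = -z^2 + 1
Adding term by term: (1/2)z^2 - (9/2)z + 1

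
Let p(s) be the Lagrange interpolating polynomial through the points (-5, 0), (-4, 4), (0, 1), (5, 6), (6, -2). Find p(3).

Evaluate each Lagrange basis at s = 3:
L_0(3) = (7)·(3)·(-2)·(-3)/[(-1)·(-5)·(-10)·(-11)] = 63/275
L_1(3) = (8)·(3)·(-2)·(-3)/[(1)·(-4)·(-9)·(-10)] = -2/5
L_2(3) = (8)·(7)·(-2)·(-3)/[(5)·(4)·(-5)·(-6)] = 14/25
L_3(3) = (8)·(7)·(3)·(-3)/[(10)·(9)·(5)·(-1)] = 28/25
L_4(3) = (8)·(7)·(3)·(-2)/[(11)·(10)·(6)·(1)] = -28/55
Sum: 0 + 4·(-2/5) + 1·(14/25) + 6·(28/25) + (-2)·(-28/55) = 1842/275

1842/275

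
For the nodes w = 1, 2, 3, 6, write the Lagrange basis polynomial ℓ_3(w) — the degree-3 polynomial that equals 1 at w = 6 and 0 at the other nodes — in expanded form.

ℓ_3(w) = (1/60)w^3 - (1/10)w^2 + (11/60)w - 1/10

ℓ_3(w) = (w - 1)(w - 2)(w - 3) / [(5)·(4)·(3)]
       = (w^3 - 6w^2 + 11w - 6) / (60)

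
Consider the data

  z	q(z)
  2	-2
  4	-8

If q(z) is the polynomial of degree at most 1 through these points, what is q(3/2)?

-1/2

L_0(3/2) = (-5/2)/[(-2)] = 5/4
L_1(3/2) = (-1/2)/[(2)] = -1/4
Sum: (-2)·(5/4) + (-8)·(-1/4) = -1/2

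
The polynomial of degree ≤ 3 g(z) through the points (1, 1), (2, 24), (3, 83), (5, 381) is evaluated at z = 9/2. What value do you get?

Using Newton's divided-difference form:
g[1,2] = (24 - 1) / (2 - 1) = 23
g[2,3] = (83 - 24) / (3 - 2) = 59
g[3,5] = (381 - 83) / (5 - 3) = 149
g[1,2,3] = (59 - 23) / (3 - 1) = 18
g[2,3,5] = (149 - 59) / (5 - 2) = 30
g[1,2,3,5] = (30 - 18) / (5 - 1) = 3
g(9/2) = 1 + 23·(7/2) + 18·(7/2)·(5/2) + 3·(7/2)·(5/2)·(3/2) = 2227/8

2227/8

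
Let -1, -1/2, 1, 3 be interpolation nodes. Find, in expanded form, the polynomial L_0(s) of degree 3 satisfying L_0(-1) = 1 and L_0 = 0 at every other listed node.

L_0(s) = (s + 1/2)(s - 1)(s - 3) / [(-1/2)·(-2)·(-4)]
       = (s^3 - (7/2)s^2 + s + 3/2) / (-4)

L_0(s) = -(1/4)s^3 + (7/8)s^2 - (1/4)s - 3/8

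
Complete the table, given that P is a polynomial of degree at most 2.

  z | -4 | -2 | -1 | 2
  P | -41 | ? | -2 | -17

The 3 known values determine P uniquely (degree ≤ 2).
Evaluate each Lagrange basis at z = -2:
L_0(-2) = (-1)·(-4)/[(-3)·(-6)] = 2/9
L_1(-2) = (2)·(-4)/[(3)·(-3)] = 8/9
L_2(-2) = (2)·(-1)/[(6)·(3)] = -1/9
Sum: (-41)·(2/9) + (-2)·(8/9) + (-17)·(-1/9) = -9

-9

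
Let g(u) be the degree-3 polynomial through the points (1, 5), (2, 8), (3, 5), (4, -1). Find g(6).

-10

Using Newton's divided-difference form:
g[1,2] = (8 - 5) / (2 - 1) = 3
g[2,3] = (5 - 8) / (3 - 2) = -3
g[3,4] = (-1 - 5) / (4 - 3) = -6
g[1,2,3] = (-3 - 3) / (3 - 1) = -3
g[2,3,4] = (-6 - (-3)) / (4 - 2) = -3/2
g[1,2,3,4] = (-3/2 - (-3)) / (4 - 1) = 1/2
g(6) = 5 + 3·(5) + (-3)·(5)·(4) + (1/2)·(5)·(4)·(3) = -10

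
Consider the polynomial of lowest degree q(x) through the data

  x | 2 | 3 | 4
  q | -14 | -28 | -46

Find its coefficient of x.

-4

L_0(x) = (x - 3)(x - 4) / [2] = (1/2)x^2 - (7/2)x + 6
L_1(x) = (x - 2)(x - 4) / [-1] = -x^2 + 6x - 8
L_2(x) = (x - 2)(x - 3) / [2] = (1/2)x^2 - (5/2)x + 3
q(x) = (-14)·L_0 + (-28)·L_1 + (-46)·L_2
Only the coefficient of x is needed; take it from each L_i and combine:
(-14)·(-7/2) + (-28)·(6) + (-46)·(-5/2) = -4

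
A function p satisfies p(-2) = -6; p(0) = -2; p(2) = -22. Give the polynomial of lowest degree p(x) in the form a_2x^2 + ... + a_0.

Build the Lagrange basis polynomials:
L_0(x) = x(x - 2) / [8] = (1/8)x^2 - (1/4)x
L_1(x) = (x + 2)(x - 2) / [-4] = -(1/4)x^2 + 1
L_2(x) = (x + 2)x / [8] = (1/8)x^2 + (1/4)x
p(x) = (-6)·L_0 + (-2)·L_1 + (-22)·L_2
  (-6)·L_0(x) = -(3/4)x^2 + (3/2)x
  (-2)·L_1(x) = (1/2)x^2 - 2
  (-22)·L_2(x) = -(11/4)x^2 - (11/2)x
Adding term by term: -3x^2 - 4x - 2

p(x) = -3x^2 - 4x - 2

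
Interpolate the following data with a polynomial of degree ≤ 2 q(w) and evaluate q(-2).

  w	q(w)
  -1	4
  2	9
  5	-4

-5/3

L_0(-2) = (-4)·(-7)/[(-3)·(-6)] = 14/9
L_1(-2) = (-1)·(-7)/[(3)·(-3)] = -7/9
L_2(-2) = (-1)·(-4)/[(6)·(3)] = 2/9
Sum: 4·(14/9) + 9·(-7/9) + (-4)·(2/9) = -5/3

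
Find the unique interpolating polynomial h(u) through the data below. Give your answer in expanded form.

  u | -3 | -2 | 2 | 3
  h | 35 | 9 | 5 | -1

L_0(u) = (u + 2)(u - 2)(u - 3) / [-30] = -(1/30)u^3 + (1/10)u^2 + (2/15)u - 2/5
L_1(u) = (u + 3)(u - 2)(u - 3) / [20] = (1/20)u^3 - (1/10)u^2 - (9/20)u + 9/10
L_2(u) = (u + 3)(u + 2)(u - 3) / [-20] = -(1/20)u^3 - (1/10)u^2 + (9/20)u + 9/10
L_3(u) = (u + 3)(u + 2)(u - 2) / [30] = (1/30)u^3 + (1/10)u^2 - (2/15)u - 2/5
h(u) = 35·L_0 + 9·L_1 + 5·L_2 + (-1)·L_3
  35·L_0(u) = -(7/6)u^3 + (7/2)u^2 + (14/3)u - 14
  9·L_1(u) = (9/20)u^3 - (9/10)u^2 - (81/20)u + 81/10
  5·L_2(u) = -(1/4)u^3 - (1/2)u^2 + (9/4)u + 9/2
  (-1)·L_3(u) = -(1/30)u^3 - (1/10)u^2 + (2/15)u + 2/5
Adding term by term: -u^3 + 2u^2 + 3u - 1

h(u) = -u^3 + 2u^2 + 3u - 1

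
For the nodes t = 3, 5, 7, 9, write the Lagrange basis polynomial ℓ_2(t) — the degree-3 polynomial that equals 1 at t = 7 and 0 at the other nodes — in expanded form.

ℓ_2(t) = -(1/16)t^3 + (17/16)t^2 - (87/16)t + 135/16

ℓ_2(t) = (t - 3)(t - 5)(t - 9) / [(4)·(2)·(-2)]
       = (t^3 - 17t^2 + 87t - 135) / (-16)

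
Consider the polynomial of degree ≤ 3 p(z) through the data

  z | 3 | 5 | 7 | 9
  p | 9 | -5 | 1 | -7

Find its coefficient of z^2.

Build the Lagrange basis polynomials:
L_0(z) = (z - 5)(z - 7)(z - 9) / [-48] = -(1/48)z^3 + (7/16)z^2 - (143/48)z + 105/16
L_1(z) = (z - 3)(z - 7)(z - 9) / [16] = (1/16)z^3 - (19/16)z^2 + (111/16)z - 189/16
L_2(z) = (z - 3)(z - 5)(z - 9) / [-16] = -(1/16)z^3 + (17/16)z^2 - (87/16)z + 135/16
L_3(z) = (z - 3)(z - 5)(z - 7) / [48] = (1/48)z^3 - (5/16)z^2 + (71/48)z - 35/16
p(z) = 9·L_0 + (-5)·L_1 + 1·L_2 + (-7)·L_3
Only the coefficient of z^2 is needed; take it from each L_i and combine:
9·(7/16) + (-5)·(-19/16) + 1·(17/16) + (-7)·(-5/16) = 105/8

105/8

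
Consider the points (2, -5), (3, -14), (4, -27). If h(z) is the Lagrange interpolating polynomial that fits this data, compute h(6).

L_0(6) = (3)·(2)/[(-1)·(-2)] = 3
L_1(6) = (4)·(2)/[(1)·(-1)] = -8
L_2(6) = (4)·(3)/[(2)·(1)] = 6
Sum: (-5)·(3) + (-14)·(-8) + (-27)·(6) = -65

-65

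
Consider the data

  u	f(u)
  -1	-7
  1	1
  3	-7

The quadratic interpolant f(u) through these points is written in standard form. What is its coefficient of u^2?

-2

Build the Lagrange basis polynomials:
L_0(u) = (u - 1)(u - 3) / [8] = (1/8)u^2 - (1/2)u + 3/8
L_1(u) = (u + 1)(u - 3) / [-4] = -(1/4)u^2 + (1/2)u + 3/4
L_2(u) = (u + 1)(u - 1) / [8] = (1/8)u^2 - 1/8
f(u) = (-7)·L_0 + 1·L_1 + (-7)·L_2
Only the coefficient of u^2 is needed; take it from each L_i and combine:
(-7)·(1/8) + 1·(-1/4) + (-7)·(1/8) = -2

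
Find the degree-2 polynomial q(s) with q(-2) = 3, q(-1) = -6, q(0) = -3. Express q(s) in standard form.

Newton's divided differences:
q[-2,-1] = (-6 - 3) / (-1 - (-2)) = -9
q[-1,0] = (-3 - (-6)) / (0 - (-1)) = 3
q[-2,-1,0] = (3 - (-9)) / (0 - (-2)) = 6
q(s) = 3 + (-9)·(s + 2) + 6·(s + 2)(s + 1)
Expanding: q(s) = 6s^2 + 9s - 3

q(s) = 6s^2 + 9s - 3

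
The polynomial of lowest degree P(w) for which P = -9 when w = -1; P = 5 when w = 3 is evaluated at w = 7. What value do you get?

19

L_0(7) = (4)/[(-4)] = -1
L_1(7) = (8)/[(4)] = 2
Sum: (-9)·(-1) + 5·(2) = 19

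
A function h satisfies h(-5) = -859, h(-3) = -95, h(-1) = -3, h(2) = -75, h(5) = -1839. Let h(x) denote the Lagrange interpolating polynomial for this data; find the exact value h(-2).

-19

L_0(-2) = (1)·(-1)·(-4)·(-7)/[(-2)·(-4)·(-7)·(-10)] = -1/20
L_1(-2) = (3)·(-1)·(-4)·(-7)/[(2)·(-2)·(-5)·(-8)] = 21/40
L_2(-2) = (3)·(1)·(-4)·(-7)/[(4)·(2)·(-3)·(-6)] = 7/12
L_3(-2) = (3)·(1)·(-1)·(-7)/[(7)·(5)·(3)·(-3)] = -1/15
L_4(-2) = (3)·(1)·(-1)·(-4)/[(10)·(8)·(6)·(3)] = 1/120
Sum: (-859)·(-1/20) + (-95)·(21/40) + (-3)·(7/12) + (-75)·(-1/15) + (-1839)·(1/120) = -19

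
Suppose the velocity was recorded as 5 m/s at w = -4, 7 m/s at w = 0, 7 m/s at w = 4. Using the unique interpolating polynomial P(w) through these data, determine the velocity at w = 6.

L_0(6) = (6)·(2)/[(-4)·(-8)] = 3/8
L_1(6) = (10)·(2)/[(4)·(-4)] = -5/4
L_2(6) = (10)·(6)/[(8)·(4)] = 15/8
Sum: 5·(3/8) + 7·(-5/4) + 7·(15/8) = 25/4

25/4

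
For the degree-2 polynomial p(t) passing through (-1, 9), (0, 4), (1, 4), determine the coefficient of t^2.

Build the Lagrange basis polynomials:
L_0(t) = t(t - 1) / [2] = (1/2)t^2 - (1/2)t
L_1(t) = (t + 1)(t - 1) / [-1] = -t^2 + 1
L_2(t) = (t + 1)t / [2] = (1/2)t^2 + (1/2)t
p(t) = 9·L_0 + 4·L_1 + 4·L_2
Only the coefficient of t^2 is needed; take it from each L_i and combine:
9·(1/2) + 4·(-1) + 4·(1/2) = 5/2

5/2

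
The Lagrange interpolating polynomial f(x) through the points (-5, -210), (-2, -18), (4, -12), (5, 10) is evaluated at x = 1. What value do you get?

-6

L_0(1) = (3)·(-3)·(-4)/[(-3)·(-9)·(-10)] = -2/15
L_1(1) = (6)·(-3)·(-4)/[(3)·(-6)·(-7)] = 4/7
L_2(1) = (6)·(3)·(-4)/[(9)·(6)·(-1)] = 4/3
L_3(1) = (6)·(3)·(-3)/[(10)·(7)·(1)] = -27/35
Sum: (-210)·(-2/15) + (-18)·(4/7) + (-12)·(4/3) + 10·(-27/35) = -6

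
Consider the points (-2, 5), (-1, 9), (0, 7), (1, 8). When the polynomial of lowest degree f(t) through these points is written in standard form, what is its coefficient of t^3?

The leading coefficient equals the top divided difference f[-2,-1,0,1].
f[-2,-1] = (9 - 5) / (-1 - (-2)) = 4
f[-1,0] = (7 - 9) / (0 - (-1)) = -2
f[0,1] = (8 - 7) / (1 - 0) = 1
f[-2,-1,0] = (-2 - 4) / (0 - (-2)) = -3
f[-1,0,1] = (1 - (-2)) / (1 - (-1)) = 3/2
f[-2,-1,0,1] = (3/2 - (-3)) / (1 - (-2)) = 3/2

3/2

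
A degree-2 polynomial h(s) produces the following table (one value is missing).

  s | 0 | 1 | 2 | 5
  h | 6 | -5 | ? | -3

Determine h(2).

-57/5

The 3 known values determine h uniquely (degree ≤ 2).
Evaluate each Lagrange basis at s = 2:
L_0(2) = (1)·(-3)/[(-1)·(-5)] = -3/5
L_1(2) = (2)·(-3)/[(1)·(-4)] = 3/2
L_2(2) = (2)·(1)/[(5)·(4)] = 1/10
Sum: 6·(-3/5) + (-5)·(3/2) + (-3)·(1/10) = -57/5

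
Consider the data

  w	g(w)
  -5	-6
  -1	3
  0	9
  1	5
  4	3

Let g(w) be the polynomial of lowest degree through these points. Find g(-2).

L_0(-2) = (-1)·(-2)·(-3)·(-6)/[(-4)·(-5)·(-6)·(-9)] = 1/30
L_1(-2) = (3)·(-2)·(-3)·(-6)/[(4)·(-1)·(-2)·(-5)] = 27/10
L_2(-2) = (3)·(-1)·(-3)·(-6)/[(5)·(1)·(-1)·(-4)] = -27/10
L_3(-2) = (3)·(-1)·(-2)·(-6)/[(6)·(2)·(1)·(-3)] = 1
L_4(-2) = (3)·(-1)·(-2)·(-3)/[(9)·(5)·(4)·(3)] = -1/30
Sum: (-6)·(1/30) + 3·(27/10) + 9·(-27/10) + 5·(1) + 3·(-1/30) = -23/2

-23/2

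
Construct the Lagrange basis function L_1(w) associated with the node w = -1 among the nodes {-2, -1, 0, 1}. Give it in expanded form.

L_1(w) = (1/2)w^3 + (1/2)w^2 - w

L_1(w) = (w + 2)w(w - 1) / [(1)·(-1)·(-2)]
       = (w^3 + w^2 - 2w) / (2)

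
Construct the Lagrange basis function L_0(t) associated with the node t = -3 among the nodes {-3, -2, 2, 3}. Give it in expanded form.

L_0(t) = (t + 2)(t - 2)(t - 3) / [(-1)·(-5)·(-6)]
       = (t^3 - 3t^2 - 4t + 12) / (-30)

L_0(t) = -(1/30)t^3 + (1/10)t^2 + (2/15)t - 2/5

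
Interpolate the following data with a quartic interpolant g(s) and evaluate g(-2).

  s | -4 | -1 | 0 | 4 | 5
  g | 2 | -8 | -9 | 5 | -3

-1493/360

Evaluate each Lagrange basis at s = -2:
L_0(-2) = (-1)·(-2)·(-6)·(-7)/[(-3)·(-4)·(-8)·(-9)] = 7/72
L_1(-2) = (2)·(-2)·(-6)·(-7)/[(3)·(-1)·(-5)·(-6)] = 28/15
L_2(-2) = (2)·(-1)·(-6)·(-7)/[(4)·(1)·(-4)·(-5)] = -21/20
L_3(-2) = (2)·(-1)·(-2)·(-7)/[(8)·(5)·(4)·(-1)] = 7/40
L_4(-2) = (2)·(-1)·(-2)·(-6)/[(9)·(6)·(5)·(1)] = -4/45
Sum: 2·(7/72) + (-8)·(28/15) + (-9)·(-21/20) + 5·(7/40) + (-3)·(-4/45) = -1493/360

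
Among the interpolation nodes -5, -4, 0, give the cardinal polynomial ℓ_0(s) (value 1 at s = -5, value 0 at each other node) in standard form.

ℓ_0(s) = (1/5)s^2 + (4/5)s

ℓ_0(s) = (s + 4)s / [(-1)·(-5)]
       = (s^2 + 4s) / (5)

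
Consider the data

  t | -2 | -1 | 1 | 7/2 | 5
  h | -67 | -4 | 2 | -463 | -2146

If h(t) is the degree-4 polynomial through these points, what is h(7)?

-8716

Evaluate each Lagrange basis at t = 7:
L_0(7) = (8)·(6)·(7/2)·(2)/[(-1)·(-3)·(-11/2)·(-7)] = 32/11
L_1(7) = (9)·(6)·(7/2)·(2)/[(1)·(-2)·(-9/2)·(-6)] = -7
L_2(7) = (9)·(8)·(7/2)·(2)/[(3)·(2)·(-5/2)·(-4)] = 42/5
L_3(7) = (9)·(8)·(6)·(2)/[(11/2)·(9/2)·(5/2)·(-3/2)] = -512/55
L_4(7) = (9)·(8)·(6)·(7/2)/[(7)·(6)·(4)·(3/2)] = 6
Sum: (-67)·(32/11) + (-4)·(-7) + 2·(42/5) + (-463)·(-512/55) + (-2146)·(6) = -8716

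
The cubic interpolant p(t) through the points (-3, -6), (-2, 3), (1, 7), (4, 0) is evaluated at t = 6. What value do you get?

29/7

L_0(6) = (8)·(5)·(2)/[(-1)·(-4)·(-7)] = -20/7
L_1(6) = (9)·(5)·(2)/[(1)·(-3)·(-6)] = 5
L_2(6) = (9)·(8)·(2)/[(4)·(3)·(-3)] = -4
L_3(6) = (9)·(8)·(5)/[(7)·(6)·(3)] = 20/7
Sum: (-6)·(-20/7) + 3·(5) + 7·(-4) + 0 = 29/7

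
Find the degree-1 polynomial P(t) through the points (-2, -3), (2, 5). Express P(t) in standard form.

P(t) = 2t + 1

Build the Lagrange basis polynomials:
L_0(t) = (t - 2) / [-4] = -(1/4)t + 1/2
L_1(t) = (t + 2) / [4] = (1/4)t + 1/2
P(t) = (-3)·L_0 + 5·L_1
  (-3)·L_0(t) = (3/4)t - 3/2
  5·L_1(t) = (5/4)t + 5/2
Adding term by term: 2t + 1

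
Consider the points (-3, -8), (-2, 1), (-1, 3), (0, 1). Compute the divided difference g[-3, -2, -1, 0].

1/2

g[-3,-2] = (1 - (-8)) / (-2 - (-3)) = 9
g[-2,-1] = (3 - 1) / (-1 - (-2)) = 2
g[-1,0] = (1 - 3) / (0 - (-1)) = -2
g[-3,-2,-1] = (2 - 9) / (-1 - (-3)) = -7/2
g[-2,-1,0] = (-2 - 2) / (0 - (-2)) = -2
g[-3,-2,-1,0] = (-2 - (-7/2)) / (0 - (-3)) = 1/2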